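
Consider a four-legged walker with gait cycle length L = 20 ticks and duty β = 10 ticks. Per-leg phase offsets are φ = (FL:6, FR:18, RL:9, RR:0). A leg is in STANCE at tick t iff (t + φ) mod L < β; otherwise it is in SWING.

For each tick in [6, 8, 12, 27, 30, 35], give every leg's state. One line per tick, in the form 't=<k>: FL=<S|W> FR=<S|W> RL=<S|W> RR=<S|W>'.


t=6: phase=(12,4,15,6) vs β=10 → FL=W FR=S RL=W RR=S
t=8: phase=(14,6,17,8) vs β=10 → FL=W FR=S RL=W RR=S
t=12: phase=(18,10,1,12) vs β=10 → FL=W FR=W RL=S RR=W
t=27: phase=(13,5,16,7) vs β=10 → FL=W FR=S RL=W RR=S
t=30: phase=(16,8,19,10) vs β=10 → FL=W FR=S RL=W RR=W
t=35: phase=(1,13,4,15) vs β=10 → FL=S FR=W RL=S RR=W

t=6: FL=W FR=S RL=W RR=S
t=8: FL=W FR=S RL=W RR=S
t=12: FL=W FR=W RL=S RR=W
t=27: FL=W FR=S RL=W RR=S
t=30: FL=W FR=S RL=W RR=W
t=35: FL=S FR=W RL=S RR=W


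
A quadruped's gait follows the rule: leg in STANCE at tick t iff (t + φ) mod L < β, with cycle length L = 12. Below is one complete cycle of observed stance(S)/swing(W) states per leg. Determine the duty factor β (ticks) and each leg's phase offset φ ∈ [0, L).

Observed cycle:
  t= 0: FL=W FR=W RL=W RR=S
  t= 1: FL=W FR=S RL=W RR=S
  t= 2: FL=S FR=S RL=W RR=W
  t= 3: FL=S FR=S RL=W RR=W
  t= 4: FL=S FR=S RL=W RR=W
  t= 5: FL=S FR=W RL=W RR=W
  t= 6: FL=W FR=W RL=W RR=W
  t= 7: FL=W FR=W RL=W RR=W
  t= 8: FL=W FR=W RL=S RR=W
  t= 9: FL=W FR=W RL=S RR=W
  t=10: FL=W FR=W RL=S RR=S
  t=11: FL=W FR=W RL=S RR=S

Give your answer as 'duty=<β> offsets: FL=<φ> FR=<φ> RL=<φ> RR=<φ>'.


duty=4 offsets: FL=10 FR=11 RL=4 RR=2

duty β = stance ticks per leg = 4
FL: stance ticks = 4; W→S at t=2 → φ=10
FR: stance ticks = 4; W→S at t=1 → φ=11
RL: stance ticks = 4; W→S at t=8 → φ=4
RR: stance ticks = 4; W→S at t=10 → φ=2


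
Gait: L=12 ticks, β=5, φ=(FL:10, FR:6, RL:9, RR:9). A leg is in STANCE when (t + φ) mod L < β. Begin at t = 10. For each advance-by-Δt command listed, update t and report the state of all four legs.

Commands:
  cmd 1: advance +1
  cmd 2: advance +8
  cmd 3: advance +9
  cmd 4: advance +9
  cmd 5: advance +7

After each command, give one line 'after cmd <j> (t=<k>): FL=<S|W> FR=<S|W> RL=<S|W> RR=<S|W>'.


after cmd 1 (t=11): FL=W FR=W RL=W RR=W
after cmd 2 (t=19): FL=W FR=S RL=S RR=S
after cmd 3 (t=28): FL=S FR=W RL=S RR=S
after cmd 4 (t=37): FL=W FR=W RL=W RR=W
after cmd 5 (t=44): FL=W FR=S RL=W RR=W

start t=10: FL=W FR=S RL=W RR=W
cmd 1: advance +1 → t=11, phase=(9,5,8,8) → FL=W FR=W RL=W RR=W
cmd 2: advance +8 → t=19, phase=(5,1,4,4) → FL=W FR=S RL=S RR=S
cmd 3: advance +9 → t=28, phase=(2,10,1,1) → FL=S FR=W RL=S RR=S
cmd 4: advance +9 → t=37, phase=(11,7,10,10) → FL=W FR=W RL=W RR=W
cmd 5: advance +7 → t=44, phase=(6,2,5,5) → FL=W FR=S RL=W RR=W


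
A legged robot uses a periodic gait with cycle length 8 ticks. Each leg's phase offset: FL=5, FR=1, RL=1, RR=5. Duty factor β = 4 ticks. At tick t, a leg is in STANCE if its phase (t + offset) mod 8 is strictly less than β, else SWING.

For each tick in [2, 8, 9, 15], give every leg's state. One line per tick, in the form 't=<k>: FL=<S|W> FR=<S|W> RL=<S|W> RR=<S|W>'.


t=2: phase=(7,3,3,7) vs β=4 → FL=W FR=S RL=S RR=W
t=8: phase=(5,1,1,5) vs β=4 → FL=W FR=S RL=S RR=W
t=9: phase=(6,2,2,6) vs β=4 → FL=W FR=S RL=S RR=W
t=15: phase=(4,0,0,4) vs β=4 → FL=W FR=S RL=S RR=W

t=2: FL=W FR=S RL=S RR=W
t=8: FL=W FR=S RL=S RR=W
t=9: FL=W FR=S RL=S RR=W
t=15: FL=W FR=S RL=S RR=W


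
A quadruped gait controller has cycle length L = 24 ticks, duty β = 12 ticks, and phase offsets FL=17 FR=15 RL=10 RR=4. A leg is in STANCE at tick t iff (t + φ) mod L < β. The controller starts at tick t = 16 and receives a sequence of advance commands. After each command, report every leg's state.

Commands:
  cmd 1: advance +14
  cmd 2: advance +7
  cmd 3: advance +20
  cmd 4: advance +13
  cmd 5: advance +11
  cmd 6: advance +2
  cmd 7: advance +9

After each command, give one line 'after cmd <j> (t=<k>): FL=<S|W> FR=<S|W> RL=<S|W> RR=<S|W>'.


start t=16: FL=S FR=S RL=S RR=W
cmd 1: advance +14 → t=30, phase=(23,21,16,10) → FL=W FR=W RL=W RR=S
cmd 2: advance +7 → t=37, phase=(6,4,23,17) → FL=S FR=S RL=W RR=W
cmd 3: advance +20 → t=57, phase=(2,0,19,13) → FL=S FR=S RL=W RR=W
cmd 4: advance +13 → t=70, phase=(15,13,8,2) → FL=W FR=W RL=S RR=S
cmd 5: advance +11 → t=81, phase=(2,0,19,13) → FL=S FR=S RL=W RR=W
cmd 6: advance +2 → t=83, phase=(4,2,21,15) → FL=S FR=S RL=W RR=W
cmd 7: advance +9 → t=92, phase=(13,11,6,0) → FL=W FR=S RL=S RR=S

after cmd 1 (t=30): FL=W FR=W RL=W RR=S
after cmd 2 (t=37): FL=S FR=S RL=W RR=W
after cmd 3 (t=57): FL=S FR=S RL=W RR=W
after cmd 4 (t=70): FL=W FR=W RL=S RR=S
after cmd 5 (t=81): FL=S FR=S RL=W RR=W
after cmd 6 (t=83): FL=S FR=S RL=W RR=W
after cmd 7 (t=92): FL=W FR=S RL=S RR=S


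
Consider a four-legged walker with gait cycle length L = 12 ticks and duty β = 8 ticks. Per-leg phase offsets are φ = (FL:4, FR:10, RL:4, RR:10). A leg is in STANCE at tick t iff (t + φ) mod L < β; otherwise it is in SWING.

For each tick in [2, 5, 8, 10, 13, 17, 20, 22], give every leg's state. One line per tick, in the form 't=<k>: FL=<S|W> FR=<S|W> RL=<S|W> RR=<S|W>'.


t=2: phase=(6,0,6,0) vs β=8 → FL=S FR=S RL=S RR=S
t=5: phase=(9,3,9,3) vs β=8 → FL=W FR=S RL=W RR=S
t=8: phase=(0,6,0,6) vs β=8 → FL=S FR=S RL=S RR=S
t=10: phase=(2,8,2,8) vs β=8 → FL=S FR=W RL=S RR=W
t=13: phase=(5,11,5,11) vs β=8 → FL=S FR=W RL=S RR=W
t=17: phase=(9,3,9,3) vs β=8 → FL=W FR=S RL=W RR=S
t=20: phase=(0,6,0,6) vs β=8 → FL=S FR=S RL=S RR=S
t=22: phase=(2,8,2,8) vs β=8 → FL=S FR=W RL=S RR=W

t=2: FL=S FR=S RL=S RR=S
t=5: FL=W FR=S RL=W RR=S
t=8: FL=S FR=S RL=S RR=S
t=10: FL=S FR=W RL=S RR=W
t=13: FL=S FR=W RL=S RR=W
t=17: FL=W FR=S RL=W RR=S
t=20: FL=S FR=S RL=S RR=S
t=22: FL=S FR=W RL=S RR=W


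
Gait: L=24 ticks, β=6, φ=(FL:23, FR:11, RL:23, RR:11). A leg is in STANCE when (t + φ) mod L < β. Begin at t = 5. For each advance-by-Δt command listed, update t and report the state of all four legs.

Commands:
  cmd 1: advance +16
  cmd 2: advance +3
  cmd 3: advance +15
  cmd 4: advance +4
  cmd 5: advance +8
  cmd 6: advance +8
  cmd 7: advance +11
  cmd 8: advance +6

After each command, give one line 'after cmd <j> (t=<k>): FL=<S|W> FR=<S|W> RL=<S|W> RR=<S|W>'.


after cmd 1 (t=21): FL=W FR=W RL=W RR=W
after cmd 2 (t=24): FL=W FR=W RL=W RR=W
after cmd 3 (t=39): FL=W FR=S RL=W RR=S
after cmd 4 (t=43): FL=W FR=W RL=W RR=W
after cmd 5 (t=51): FL=S FR=W RL=S RR=W
after cmd 6 (t=59): FL=W FR=W RL=W RR=W
after cmd 7 (t=70): FL=W FR=W RL=W RR=W
after cmd 8 (t=76): FL=S FR=W RL=S RR=W

start t=5: FL=S FR=W RL=S RR=W
cmd 1: advance +16 → t=21, phase=(20,8,20,8) → FL=W FR=W RL=W RR=W
cmd 2: advance +3 → t=24, phase=(23,11,23,11) → FL=W FR=W RL=W RR=W
cmd 3: advance +15 → t=39, phase=(14,2,14,2) → FL=W FR=S RL=W RR=S
cmd 4: advance +4 → t=43, phase=(18,6,18,6) → FL=W FR=W RL=W RR=W
cmd 5: advance +8 → t=51, phase=(2,14,2,14) → FL=S FR=W RL=S RR=W
cmd 6: advance +8 → t=59, phase=(10,22,10,22) → FL=W FR=W RL=W RR=W
cmd 7: advance +11 → t=70, phase=(21,9,21,9) → FL=W FR=W RL=W RR=W
cmd 8: advance +6 → t=76, phase=(3,15,3,15) → FL=S FR=W RL=S RR=W


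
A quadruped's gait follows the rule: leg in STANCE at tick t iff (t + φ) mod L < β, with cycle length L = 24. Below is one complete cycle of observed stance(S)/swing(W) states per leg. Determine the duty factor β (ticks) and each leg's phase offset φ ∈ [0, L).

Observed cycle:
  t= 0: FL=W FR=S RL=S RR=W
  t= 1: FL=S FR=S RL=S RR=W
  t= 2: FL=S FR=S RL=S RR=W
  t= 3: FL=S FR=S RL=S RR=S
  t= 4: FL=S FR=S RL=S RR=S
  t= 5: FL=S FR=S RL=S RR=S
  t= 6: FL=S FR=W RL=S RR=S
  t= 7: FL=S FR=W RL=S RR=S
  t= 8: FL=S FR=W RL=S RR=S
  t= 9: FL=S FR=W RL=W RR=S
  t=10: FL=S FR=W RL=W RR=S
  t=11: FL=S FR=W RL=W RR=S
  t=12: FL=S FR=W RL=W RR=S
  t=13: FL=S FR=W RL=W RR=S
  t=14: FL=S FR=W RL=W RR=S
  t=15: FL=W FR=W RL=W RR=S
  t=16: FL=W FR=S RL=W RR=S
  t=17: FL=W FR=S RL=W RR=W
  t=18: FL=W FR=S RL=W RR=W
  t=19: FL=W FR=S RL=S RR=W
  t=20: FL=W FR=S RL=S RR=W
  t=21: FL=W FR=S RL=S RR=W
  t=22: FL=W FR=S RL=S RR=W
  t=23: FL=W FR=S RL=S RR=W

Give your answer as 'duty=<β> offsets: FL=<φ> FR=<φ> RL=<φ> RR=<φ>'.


duty=14 offsets: FL=23 FR=8 RL=5 RR=21

duty β = stance ticks per leg = 14
FL: stance ticks = 14; W→S at t=1 → φ=23
FR: stance ticks = 14; W→S at t=16 → φ=8
RL: stance ticks = 14; W→S at t=19 → φ=5
RR: stance ticks = 14; W→S at t=3 → φ=21


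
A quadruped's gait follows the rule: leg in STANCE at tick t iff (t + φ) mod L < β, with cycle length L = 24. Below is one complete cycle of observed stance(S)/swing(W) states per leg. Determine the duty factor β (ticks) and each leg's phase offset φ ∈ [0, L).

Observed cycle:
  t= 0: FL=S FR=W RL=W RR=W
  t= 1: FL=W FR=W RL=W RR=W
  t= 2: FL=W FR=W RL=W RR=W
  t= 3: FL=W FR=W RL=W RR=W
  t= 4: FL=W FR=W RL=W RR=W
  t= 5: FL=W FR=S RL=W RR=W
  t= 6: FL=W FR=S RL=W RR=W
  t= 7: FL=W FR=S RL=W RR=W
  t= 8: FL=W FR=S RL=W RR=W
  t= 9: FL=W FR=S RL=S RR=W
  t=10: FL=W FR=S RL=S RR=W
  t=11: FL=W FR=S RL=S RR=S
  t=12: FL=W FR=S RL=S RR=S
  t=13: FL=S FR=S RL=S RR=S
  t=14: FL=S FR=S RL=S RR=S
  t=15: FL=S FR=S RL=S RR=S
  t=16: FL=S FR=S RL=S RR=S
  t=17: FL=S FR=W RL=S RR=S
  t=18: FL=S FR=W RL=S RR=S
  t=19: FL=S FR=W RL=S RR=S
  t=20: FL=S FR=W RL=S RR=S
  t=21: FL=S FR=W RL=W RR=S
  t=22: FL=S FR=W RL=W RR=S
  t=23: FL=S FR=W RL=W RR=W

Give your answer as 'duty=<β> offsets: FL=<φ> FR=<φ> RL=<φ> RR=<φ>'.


duty β = stance ticks per leg = 12
FL: stance ticks = 12; W→S at t=13 → φ=11
FR: stance ticks = 12; W→S at t=5 → φ=19
RL: stance ticks = 12; W→S at t=9 → φ=15
RR: stance ticks = 12; W→S at t=11 → φ=13

duty=12 offsets: FL=11 FR=19 RL=15 RR=13


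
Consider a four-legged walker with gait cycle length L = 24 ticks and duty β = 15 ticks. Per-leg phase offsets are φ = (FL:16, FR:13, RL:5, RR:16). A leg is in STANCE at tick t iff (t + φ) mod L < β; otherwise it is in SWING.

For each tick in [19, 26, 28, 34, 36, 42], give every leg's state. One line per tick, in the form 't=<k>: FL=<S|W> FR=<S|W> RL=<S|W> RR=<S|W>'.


t=19: phase=(11,8,0,11) vs β=15 → FL=S FR=S RL=S RR=S
t=26: phase=(18,15,7,18) vs β=15 → FL=W FR=W RL=S RR=W
t=28: phase=(20,17,9,20) vs β=15 → FL=W FR=W RL=S RR=W
t=34: phase=(2,23,15,2) vs β=15 → FL=S FR=W RL=W RR=S
t=36: phase=(4,1,17,4) vs β=15 → FL=S FR=S RL=W RR=S
t=42: phase=(10,7,23,10) vs β=15 → FL=S FR=S RL=W RR=S

t=19: FL=S FR=S RL=S RR=S
t=26: FL=W FR=W RL=S RR=W
t=28: FL=W FR=W RL=S RR=W
t=34: FL=S FR=W RL=W RR=S
t=36: FL=S FR=S RL=W RR=S
t=42: FL=S FR=S RL=W RR=S


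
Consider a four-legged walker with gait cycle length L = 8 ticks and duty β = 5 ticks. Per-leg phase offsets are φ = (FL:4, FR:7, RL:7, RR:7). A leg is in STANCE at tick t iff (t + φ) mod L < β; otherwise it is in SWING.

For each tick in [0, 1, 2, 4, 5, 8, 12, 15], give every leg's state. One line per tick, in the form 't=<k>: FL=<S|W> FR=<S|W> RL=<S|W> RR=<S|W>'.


t=0: phase=(4,7,7,7) vs β=5 → FL=S FR=W RL=W RR=W
t=1: phase=(5,0,0,0) vs β=5 → FL=W FR=S RL=S RR=S
t=2: phase=(6,1,1,1) vs β=5 → FL=W FR=S RL=S RR=S
t=4: phase=(0,3,3,3) vs β=5 → FL=S FR=S RL=S RR=S
t=5: phase=(1,4,4,4) vs β=5 → FL=S FR=S RL=S RR=S
t=8: phase=(4,7,7,7) vs β=5 → FL=S FR=W RL=W RR=W
t=12: phase=(0,3,3,3) vs β=5 → FL=S FR=S RL=S RR=S
t=15: phase=(3,6,6,6) vs β=5 → FL=S FR=W RL=W RR=W

t=0: FL=S FR=W RL=W RR=W
t=1: FL=W FR=S RL=S RR=S
t=2: FL=W FR=S RL=S RR=S
t=4: FL=S FR=S RL=S RR=S
t=5: FL=S FR=S RL=S RR=S
t=8: FL=S FR=W RL=W RR=W
t=12: FL=S FR=S RL=S RR=S
t=15: FL=S FR=W RL=W RR=W


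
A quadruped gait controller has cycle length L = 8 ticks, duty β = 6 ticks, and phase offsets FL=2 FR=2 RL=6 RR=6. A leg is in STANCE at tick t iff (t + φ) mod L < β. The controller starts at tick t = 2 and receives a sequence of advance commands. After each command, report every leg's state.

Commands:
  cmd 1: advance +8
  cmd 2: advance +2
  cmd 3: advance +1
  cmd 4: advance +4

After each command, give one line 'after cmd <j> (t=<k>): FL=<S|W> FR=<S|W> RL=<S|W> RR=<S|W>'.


after cmd 1 (t=10): FL=S FR=S RL=S RR=S
after cmd 2 (t=12): FL=W FR=W RL=S RR=S
after cmd 3 (t=13): FL=W FR=W RL=S RR=S
after cmd 4 (t=17): FL=S FR=S RL=W RR=W

start t=2: FL=S FR=S RL=S RR=S
cmd 1: advance +8 → t=10, phase=(4,4,0,0) → FL=S FR=S RL=S RR=S
cmd 2: advance +2 → t=12, phase=(6,6,2,2) → FL=W FR=W RL=S RR=S
cmd 3: advance +1 → t=13, phase=(7,7,3,3) → FL=W FR=W RL=S RR=S
cmd 4: advance +4 → t=17, phase=(3,3,7,7) → FL=S FR=S RL=W RR=W


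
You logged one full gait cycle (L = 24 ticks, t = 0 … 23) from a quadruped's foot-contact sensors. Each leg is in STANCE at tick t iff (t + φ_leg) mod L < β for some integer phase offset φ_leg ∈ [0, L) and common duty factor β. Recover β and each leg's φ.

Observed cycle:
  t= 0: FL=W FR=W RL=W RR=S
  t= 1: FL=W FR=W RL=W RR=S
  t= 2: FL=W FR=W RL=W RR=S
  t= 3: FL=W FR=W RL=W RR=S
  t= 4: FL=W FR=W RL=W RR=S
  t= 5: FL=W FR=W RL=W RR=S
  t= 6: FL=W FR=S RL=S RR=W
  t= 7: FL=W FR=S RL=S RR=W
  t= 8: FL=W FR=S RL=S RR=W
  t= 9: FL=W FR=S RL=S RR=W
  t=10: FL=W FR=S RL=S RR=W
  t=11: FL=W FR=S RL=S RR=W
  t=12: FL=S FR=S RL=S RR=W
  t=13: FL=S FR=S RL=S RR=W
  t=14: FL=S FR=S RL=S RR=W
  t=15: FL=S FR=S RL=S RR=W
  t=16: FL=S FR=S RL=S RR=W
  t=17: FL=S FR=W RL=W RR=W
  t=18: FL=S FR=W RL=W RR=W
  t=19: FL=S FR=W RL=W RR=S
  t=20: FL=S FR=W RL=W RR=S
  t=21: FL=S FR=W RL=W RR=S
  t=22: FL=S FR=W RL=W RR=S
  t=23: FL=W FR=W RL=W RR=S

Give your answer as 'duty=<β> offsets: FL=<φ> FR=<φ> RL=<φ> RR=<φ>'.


duty=11 offsets: FL=12 FR=18 RL=18 RR=5

duty β = stance ticks per leg = 11
FL: stance ticks = 11; W→S at t=12 → φ=12
FR: stance ticks = 11; W→S at t=6 → φ=18
RL: stance ticks = 11; W→S at t=6 → φ=18
RR: stance ticks = 11; W→S at t=19 → φ=5


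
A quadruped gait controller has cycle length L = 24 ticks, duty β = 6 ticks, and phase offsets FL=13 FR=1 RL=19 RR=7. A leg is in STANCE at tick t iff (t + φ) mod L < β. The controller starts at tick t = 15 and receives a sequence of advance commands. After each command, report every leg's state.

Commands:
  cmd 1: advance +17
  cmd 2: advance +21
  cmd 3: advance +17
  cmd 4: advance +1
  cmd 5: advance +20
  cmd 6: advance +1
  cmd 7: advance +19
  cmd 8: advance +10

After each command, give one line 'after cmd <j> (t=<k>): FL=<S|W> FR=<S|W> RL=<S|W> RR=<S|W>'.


start t=15: FL=S FR=W RL=W RR=W
cmd 1: advance +17 → t=32, phase=(21,9,3,15) → FL=W FR=W RL=S RR=W
cmd 2: advance +21 → t=53, phase=(18,6,0,12) → FL=W FR=W RL=S RR=W
cmd 3: advance +17 → t=70, phase=(11,23,17,5) → FL=W FR=W RL=W RR=S
cmd 4: advance +1 → t=71, phase=(12,0,18,6) → FL=W FR=S RL=W RR=W
cmd 5: advance +20 → t=91, phase=(8,20,14,2) → FL=W FR=W RL=W RR=S
cmd 6: advance +1 → t=92, phase=(9,21,15,3) → FL=W FR=W RL=W RR=S
cmd 7: advance +19 → t=111, phase=(4,16,10,22) → FL=S FR=W RL=W RR=W
cmd 8: advance +10 → t=121, phase=(14,2,20,8) → FL=W FR=S RL=W RR=W

after cmd 1 (t=32): FL=W FR=W RL=S RR=W
after cmd 2 (t=53): FL=W FR=W RL=S RR=W
after cmd 3 (t=70): FL=W FR=W RL=W RR=S
after cmd 4 (t=71): FL=W FR=S RL=W RR=W
after cmd 5 (t=91): FL=W FR=W RL=W RR=S
after cmd 6 (t=92): FL=W FR=W RL=W RR=S
after cmd 7 (t=111): FL=S FR=W RL=W RR=W
after cmd 8 (t=121): FL=W FR=S RL=W RR=W


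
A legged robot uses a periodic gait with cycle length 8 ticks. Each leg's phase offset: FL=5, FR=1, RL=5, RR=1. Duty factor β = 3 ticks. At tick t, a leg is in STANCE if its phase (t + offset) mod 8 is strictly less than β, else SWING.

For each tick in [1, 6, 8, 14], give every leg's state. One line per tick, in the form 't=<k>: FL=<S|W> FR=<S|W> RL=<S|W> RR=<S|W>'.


t=1: phase=(6,2,6,2) vs β=3 → FL=W FR=S RL=W RR=S
t=6: phase=(3,7,3,7) vs β=3 → FL=W FR=W RL=W RR=W
t=8: phase=(5,1,5,1) vs β=3 → FL=W FR=S RL=W RR=S
t=14: phase=(3,7,3,7) vs β=3 → FL=W FR=W RL=W RR=W

t=1: FL=W FR=S RL=W RR=S
t=6: FL=W FR=W RL=W RR=W
t=8: FL=W FR=S RL=W RR=S
t=14: FL=W FR=W RL=W RR=W


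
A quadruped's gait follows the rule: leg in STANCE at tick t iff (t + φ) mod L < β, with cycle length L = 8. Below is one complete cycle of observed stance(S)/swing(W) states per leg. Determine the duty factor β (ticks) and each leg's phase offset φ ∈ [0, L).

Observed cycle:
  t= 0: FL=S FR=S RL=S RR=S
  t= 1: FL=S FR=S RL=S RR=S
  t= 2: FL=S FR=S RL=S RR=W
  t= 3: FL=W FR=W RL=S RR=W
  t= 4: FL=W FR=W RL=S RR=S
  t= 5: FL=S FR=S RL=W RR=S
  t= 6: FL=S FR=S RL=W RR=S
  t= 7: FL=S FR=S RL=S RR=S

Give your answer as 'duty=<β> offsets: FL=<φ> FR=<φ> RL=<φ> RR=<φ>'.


duty β = stance ticks per leg = 6
FL: stance ticks = 6; W→S at t=5 → φ=3
FR: stance ticks = 6; W→S at t=5 → φ=3
RL: stance ticks = 6; W→S at t=7 → φ=1
RR: stance ticks = 6; W→S at t=4 → φ=4

duty=6 offsets: FL=3 FR=3 RL=1 RR=4


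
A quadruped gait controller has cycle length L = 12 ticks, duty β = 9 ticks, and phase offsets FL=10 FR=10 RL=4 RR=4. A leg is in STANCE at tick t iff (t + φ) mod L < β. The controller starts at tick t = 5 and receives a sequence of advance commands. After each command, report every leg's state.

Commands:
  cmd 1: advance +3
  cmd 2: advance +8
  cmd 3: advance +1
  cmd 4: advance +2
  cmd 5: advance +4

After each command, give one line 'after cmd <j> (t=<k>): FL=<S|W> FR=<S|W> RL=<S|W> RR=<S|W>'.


start t=5: FL=S FR=S RL=W RR=W
cmd 1: advance +3 → t=8, phase=(6,6,0,0) → FL=S FR=S RL=S RR=S
cmd 2: advance +8 → t=16, phase=(2,2,8,8) → FL=S FR=S RL=S RR=S
cmd 3: advance +1 → t=17, phase=(3,3,9,9) → FL=S FR=S RL=W RR=W
cmd 4: advance +2 → t=19, phase=(5,5,11,11) → FL=S FR=S RL=W RR=W
cmd 5: advance +4 → t=23, phase=(9,9,3,3) → FL=W FR=W RL=S RR=S

after cmd 1 (t=8): FL=S FR=S RL=S RR=S
after cmd 2 (t=16): FL=S FR=S RL=S RR=S
after cmd 3 (t=17): FL=S FR=S RL=W RR=W
after cmd 4 (t=19): FL=S FR=S RL=W RR=W
after cmd 5 (t=23): FL=W FR=W RL=S RR=S


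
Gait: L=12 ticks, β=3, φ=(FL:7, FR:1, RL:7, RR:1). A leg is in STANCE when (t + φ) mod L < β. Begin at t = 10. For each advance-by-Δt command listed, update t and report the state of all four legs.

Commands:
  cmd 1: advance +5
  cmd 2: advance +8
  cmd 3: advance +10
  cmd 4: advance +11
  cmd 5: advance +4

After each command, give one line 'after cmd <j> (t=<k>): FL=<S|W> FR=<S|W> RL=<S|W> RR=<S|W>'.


start t=10: FL=W FR=W RL=W RR=W
cmd 1: advance +5 → t=15, phase=(10,4,10,4) → FL=W FR=W RL=W RR=W
cmd 2: advance +8 → t=23, phase=(6,0,6,0) → FL=W FR=S RL=W RR=S
cmd 3: advance +10 → t=33, phase=(4,10,4,10) → FL=W FR=W RL=W RR=W
cmd 4: advance +11 → t=44, phase=(3,9,3,9) → FL=W FR=W RL=W RR=W
cmd 5: advance +4 → t=48, phase=(7,1,7,1) → FL=W FR=S RL=W RR=S

after cmd 1 (t=15): FL=W FR=W RL=W RR=W
after cmd 2 (t=23): FL=W FR=S RL=W RR=S
after cmd 3 (t=33): FL=W FR=W RL=W RR=W
after cmd 4 (t=44): FL=W FR=W RL=W RR=W
after cmd 5 (t=48): FL=W FR=S RL=W RR=S


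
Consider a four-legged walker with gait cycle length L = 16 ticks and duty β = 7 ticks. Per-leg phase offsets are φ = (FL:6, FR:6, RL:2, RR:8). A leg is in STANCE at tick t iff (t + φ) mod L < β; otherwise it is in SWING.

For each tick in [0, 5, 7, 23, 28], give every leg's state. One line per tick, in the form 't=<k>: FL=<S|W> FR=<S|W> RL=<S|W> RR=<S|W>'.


t=0: phase=(6,6,2,8) vs β=7 → FL=S FR=S RL=S RR=W
t=5: phase=(11,11,7,13) vs β=7 → FL=W FR=W RL=W RR=W
t=7: phase=(13,13,9,15) vs β=7 → FL=W FR=W RL=W RR=W
t=23: phase=(13,13,9,15) vs β=7 → FL=W FR=W RL=W RR=W
t=28: phase=(2,2,14,4) vs β=7 → FL=S FR=S RL=W RR=S

t=0: FL=S FR=S RL=S RR=W
t=5: FL=W FR=W RL=W RR=W
t=7: FL=W FR=W RL=W RR=W
t=23: FL=W FR=W RL=W RR=W
t=28: FL=S FR=S RL=W RR=S


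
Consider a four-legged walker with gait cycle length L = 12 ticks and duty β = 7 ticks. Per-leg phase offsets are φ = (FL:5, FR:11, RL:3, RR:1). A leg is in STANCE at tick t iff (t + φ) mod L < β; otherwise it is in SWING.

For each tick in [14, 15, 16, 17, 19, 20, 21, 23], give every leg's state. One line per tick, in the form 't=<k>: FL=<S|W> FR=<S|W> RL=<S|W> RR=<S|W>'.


t=14: phase=(7,1,5,3) vs β=7 → FL=W FR=S RL=S RR=S
t=15: phase=(8,2,6,4) vs β=7 → FL=W FR=S RL=S RR=S
t=16: phase=(9,3,7,5) vs β=7 → FL=W FR=S RL=W RR=S
t=17: phase=(10,4,8,6) vs β=7 → FL=W FR=S RL=W RR=S
t=19: phase=(0,6,10,8) vs β=7 → FL=S FR=S RL=W RR=W
t=20: phase=(1,7,11,9) vs β=7 → FL=S FR=W RL=W RR=W
t=21: phase=(2,8,0,10) vs β=7 → FL=S FR=W RL=S RR=W
t=23: phase=(4,10,2,0) vs β=7 → FL=S FR=W RL=S RR=S

t=14: FL=W FR=S RL=S RR=S
t=15: FL=W FR=S RL=S RR=S
t=16: FL=W FR=S RL=W RR=S
t=17: FL=W FR=S RL=W RR=S
t=19: FL=S FR=S RL=W RR=W
t=20: FL=S FR=W RL=W RR=W
t=21: FL=S FR=W RL=S RR=W
t=23: FL=S FR=W RL=S RR=S


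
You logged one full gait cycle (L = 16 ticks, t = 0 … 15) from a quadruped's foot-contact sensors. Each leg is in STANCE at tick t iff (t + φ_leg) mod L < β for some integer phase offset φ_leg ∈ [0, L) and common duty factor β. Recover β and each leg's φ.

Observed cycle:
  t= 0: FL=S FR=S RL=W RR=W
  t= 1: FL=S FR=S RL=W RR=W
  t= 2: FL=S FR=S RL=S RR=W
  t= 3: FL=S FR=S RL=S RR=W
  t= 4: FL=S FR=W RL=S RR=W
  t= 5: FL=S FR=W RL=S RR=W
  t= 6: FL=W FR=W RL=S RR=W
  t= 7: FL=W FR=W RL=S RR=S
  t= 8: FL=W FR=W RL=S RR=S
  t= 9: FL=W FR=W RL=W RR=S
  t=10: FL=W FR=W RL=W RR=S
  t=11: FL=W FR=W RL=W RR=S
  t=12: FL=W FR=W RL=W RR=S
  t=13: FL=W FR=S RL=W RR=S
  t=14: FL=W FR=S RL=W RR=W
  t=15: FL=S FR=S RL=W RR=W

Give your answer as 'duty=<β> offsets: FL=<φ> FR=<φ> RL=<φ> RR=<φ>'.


duty β = stance ticks per leg = 7
FL: stance ticks = 7; W→S at t=15 → φ=1
FR: stance ticks = 7; W→S at t=13 → φ=3
RL: stance ticks = 7; W→S at t=2 → φ=14
RR: stance ticks = 7; W→S at t=7 → φ=9

duty=7 offsets: FL=1 FR=3 RL=14 RR=9


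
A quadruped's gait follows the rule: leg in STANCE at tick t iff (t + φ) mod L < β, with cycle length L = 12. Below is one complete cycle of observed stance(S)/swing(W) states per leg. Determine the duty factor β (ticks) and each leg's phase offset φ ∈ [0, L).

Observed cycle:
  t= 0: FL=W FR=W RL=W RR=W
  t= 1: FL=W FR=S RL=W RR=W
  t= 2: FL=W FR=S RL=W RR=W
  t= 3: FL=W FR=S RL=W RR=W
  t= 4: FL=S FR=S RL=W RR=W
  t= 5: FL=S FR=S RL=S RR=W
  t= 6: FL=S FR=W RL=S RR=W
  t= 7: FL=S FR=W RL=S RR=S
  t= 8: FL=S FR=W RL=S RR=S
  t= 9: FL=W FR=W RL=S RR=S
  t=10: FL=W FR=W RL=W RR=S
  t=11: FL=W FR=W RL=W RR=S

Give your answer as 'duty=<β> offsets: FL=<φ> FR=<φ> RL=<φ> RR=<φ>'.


duty=5 offsets: FL=8 FR=11 RL=7 RR=5

duty β = stance ticks per leg = 5
FL: stance ticks = 5; W→S at t=4 → φ=8
FR: stance ticks = 5; W→S at t=1 → φ=11
RL: stance ticks = 5; W→S at t=5 → φ=7
RR: stance ticks = 5; W→S at t=7 → φ=5


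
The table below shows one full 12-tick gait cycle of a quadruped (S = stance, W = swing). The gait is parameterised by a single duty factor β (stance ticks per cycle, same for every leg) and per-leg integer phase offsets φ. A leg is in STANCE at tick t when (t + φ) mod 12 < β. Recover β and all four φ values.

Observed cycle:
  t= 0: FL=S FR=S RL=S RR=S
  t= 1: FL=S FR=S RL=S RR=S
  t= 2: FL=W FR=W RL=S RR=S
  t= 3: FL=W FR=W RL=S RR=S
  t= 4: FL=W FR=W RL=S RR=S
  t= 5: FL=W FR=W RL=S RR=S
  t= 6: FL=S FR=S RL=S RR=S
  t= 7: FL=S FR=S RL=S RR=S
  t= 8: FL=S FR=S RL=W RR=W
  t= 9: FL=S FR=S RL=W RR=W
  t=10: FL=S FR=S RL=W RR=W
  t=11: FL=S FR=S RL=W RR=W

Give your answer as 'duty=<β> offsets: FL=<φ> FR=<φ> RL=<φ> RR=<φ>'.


duty=8 offsets: FL=6 FR=6 RL=0 RR=0

duty β = stance ticks per leg = 8
FL: stance ticks = 8; W→S at t=6 → φ=6
FR: stance ticks = 8; W→S at t=6 → φ=6
RL: stance ticks = 8; W→S at t=0 → φ=0
RR: stance ticks = 8; W→S at t=0 → φ=0


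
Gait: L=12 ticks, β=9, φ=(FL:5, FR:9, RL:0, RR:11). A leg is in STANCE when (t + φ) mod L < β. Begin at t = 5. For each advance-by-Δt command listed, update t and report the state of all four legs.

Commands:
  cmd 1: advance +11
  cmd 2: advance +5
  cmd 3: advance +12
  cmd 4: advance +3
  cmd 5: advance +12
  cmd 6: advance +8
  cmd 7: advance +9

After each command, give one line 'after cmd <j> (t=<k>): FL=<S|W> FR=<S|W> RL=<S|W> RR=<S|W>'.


start t=5: FL=W FR=S RL=S RR=S
cmd 1: advance +11 → t=16, phase=(9,1,4,3) → FL=W FR=S RL=S RR=S
cmd 2: advance +5 → t=21, phase=(2,6,9,8) → FL=S FR=S RL=W RR=S
cmd 3: advance +12 → t=33, phase=(2,6,9,8) → FL=S FR=S RL=W RR=S
cmd 4: advance +3 → t=36, phase=(5,9,0,11) → FL=S FR=W RL=S RR=W
cmd 5: advance +12 → t=48, phase=(5,9,0,11) → FL=S FR=W RL=S RR=W
cmd 6: advance +8 → t=56, phase=(1,5,8,7) → FL=S FR=S RL=S RR=S
cmd 7: advance +9 → t=65, phase=(10,2,5,4) → FL=W FR=S RL=S RR=S

after cmd 1 (t=16): FL=W FR=S RL=S RR=S
after cmd 2 (t=21): FL=S FR=S RL=W RR=S
after cmd 3 (t=33): FL=S FR=S RL=W RR=S
after cmd 4 (t=36): FL=S FR=W RL=S RR=W
after cmd 5 (t=48): FL=S FR=W RL=S RR=W
after cmd 6 (t=56): FL=S FR=S RL=S RR=S
after cmd 7 (t=65): FL=W FR=S RL=S RR=S


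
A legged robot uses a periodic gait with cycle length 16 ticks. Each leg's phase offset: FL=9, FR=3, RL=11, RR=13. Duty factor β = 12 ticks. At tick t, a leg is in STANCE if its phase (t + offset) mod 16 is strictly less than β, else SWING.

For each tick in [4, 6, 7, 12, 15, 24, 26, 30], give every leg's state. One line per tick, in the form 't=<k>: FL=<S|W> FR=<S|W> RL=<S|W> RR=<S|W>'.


t=4: phase=(13,7,15,1) vs β=12 → FL=W FR=S RL=W RR=S
t=6: phase=(15,9,1,3) vs β=12 → FL=W FR=S RL=S RR=S
t=7: phase=(0,10,2,4) vs β=12 → FL=S FR=S RL=S RR=S
t=12: phase=(5,15,7,9) vs β=12 → FL=S FR=W RL=S RR=S
t=15: phase=(8,2,10,12) vs β=12 → FL=S FR=S RL=S RR=W
t=24: phase=(1,11,3,5) vs β=12 → FL=S FR=S RL=S RR=S
t=26: phase=(3,13,5,7) vs β=12 → FL=S FR=W RL=S RR=S
t=30: phase=(7,1,9,11) vs β=12 → FL=S FR=S RL=S RR=S

t=4: FL=W FR=S RL=W RR=S
t=6: FL=W FR=S RL=S RR=S
t=7: FL=S FR=S RL=S RR=S
t=12: FL=S FR=W RL=S RR=S
t=15: FL=S FR=S RL=S RR=W
t=24: FL=S FR=S RL=S RR=S
t=26: FL=S FR=W RL=S RR=S
t=30: FL=S FR=S RL=S RR=S


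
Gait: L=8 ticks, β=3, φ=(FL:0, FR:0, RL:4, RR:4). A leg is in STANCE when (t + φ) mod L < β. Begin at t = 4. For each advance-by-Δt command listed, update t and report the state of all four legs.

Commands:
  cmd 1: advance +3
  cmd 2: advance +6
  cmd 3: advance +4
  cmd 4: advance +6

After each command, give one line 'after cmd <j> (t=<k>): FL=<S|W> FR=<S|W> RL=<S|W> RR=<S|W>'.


after cmd 1 (t=7): FL=W FR=W RL=W RR=W
after cmd 2 (t=13): FL=W FR=W RL=S RR=S
after cmd 3 (t=17): FL=S FR=S RL=W RR=W
after cmd 4 (t=23): FL=W FR=W RL=W RR=W

start t=4: FL=W FR=W RL=S RR=S
cmd 1: advance +3 → t=7, phase=(7,7,3,3) → FL=W FR=W RL=W RR=W
cmd 2: advance +6 → t=13, phase=(5,5,1,1) → FL=W FR=W RL=S RR=S
cmd 3: advance +4 → t=17, phase=(1,1,5,5) → FL=S FR=S RL=W RR=W
cmd 4: advance +6 → t=23, phase=(7,7,3,3) → FL=W FR=W RL=W RR=W


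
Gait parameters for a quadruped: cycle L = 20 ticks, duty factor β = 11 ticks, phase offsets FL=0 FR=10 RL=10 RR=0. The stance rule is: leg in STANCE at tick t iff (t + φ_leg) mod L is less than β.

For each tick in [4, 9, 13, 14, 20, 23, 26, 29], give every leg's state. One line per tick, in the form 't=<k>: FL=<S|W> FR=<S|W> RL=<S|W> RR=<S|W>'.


t=4: FL=S FR=W RL=W RR=S
t=9: FL=S FR=W RL=W RR=S
t=13: FL=W FR=S RL=S RR=W
t=14: FL=W FR=S RL=S RR=W
t=20: FL=S FR=S RL=S RR=S
t=23: FL=S FR=W RL=W RR=S
t=26: FL=S FR=W RL=W RR=S
t=29: FL=S FR=W RL=W RR=S

t=4: phase=(4,14,14,4) vs β=11 → FL=S FR=W RL=W RR=S
t=9: phase=(9,19,19,9) vs β=11 → FL=S FR=W RL=W RR=S
t=13: phase=(13,3,3,13) vs β=11 → FL=W FR=S RL=S RR=W
t=14: phase=(14,4,4,14) vs β=11 → FL=W FR=S RL=S RR=W
t=20: phase=(0,10,10,0) vs β=11 → FL=S FR=S RL=S RR=S
t=23: phase=(3,13,13,3) vs β=11 → FL=S FR=W RL=W RR=S
t=26: phase=(6,16,16,6) vs β=11 → FL=S FR=W RL=W RR=S
t=29: phase=(9,19,19,9) vs β=11 → FL=S FR=W RL=W RR=S


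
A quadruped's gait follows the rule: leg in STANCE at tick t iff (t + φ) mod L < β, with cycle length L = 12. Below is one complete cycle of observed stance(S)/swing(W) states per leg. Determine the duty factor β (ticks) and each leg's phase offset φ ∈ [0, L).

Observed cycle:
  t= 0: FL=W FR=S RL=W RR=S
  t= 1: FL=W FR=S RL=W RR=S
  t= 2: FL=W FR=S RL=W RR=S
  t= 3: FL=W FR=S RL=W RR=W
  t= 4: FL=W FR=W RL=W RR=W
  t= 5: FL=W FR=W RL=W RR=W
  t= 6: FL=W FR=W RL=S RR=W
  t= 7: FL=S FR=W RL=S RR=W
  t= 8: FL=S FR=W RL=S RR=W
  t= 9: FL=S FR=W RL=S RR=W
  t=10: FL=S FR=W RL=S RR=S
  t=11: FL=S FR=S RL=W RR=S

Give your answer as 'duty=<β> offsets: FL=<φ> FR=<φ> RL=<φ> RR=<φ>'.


duty=5 offsets: FL=5 FR=1 RL=6 RR=2

duty β = stance ticks per leg = 5
FL: stance ticks = 5; W→S at t=7 → φ=5
FR: stance ticks = 5; W→S at t=11 → φ=1
RL: stance ticks = 5; W→S at t=6 → φ=6
RR: stance ticks = 5; W→S at t=10 → φ=2


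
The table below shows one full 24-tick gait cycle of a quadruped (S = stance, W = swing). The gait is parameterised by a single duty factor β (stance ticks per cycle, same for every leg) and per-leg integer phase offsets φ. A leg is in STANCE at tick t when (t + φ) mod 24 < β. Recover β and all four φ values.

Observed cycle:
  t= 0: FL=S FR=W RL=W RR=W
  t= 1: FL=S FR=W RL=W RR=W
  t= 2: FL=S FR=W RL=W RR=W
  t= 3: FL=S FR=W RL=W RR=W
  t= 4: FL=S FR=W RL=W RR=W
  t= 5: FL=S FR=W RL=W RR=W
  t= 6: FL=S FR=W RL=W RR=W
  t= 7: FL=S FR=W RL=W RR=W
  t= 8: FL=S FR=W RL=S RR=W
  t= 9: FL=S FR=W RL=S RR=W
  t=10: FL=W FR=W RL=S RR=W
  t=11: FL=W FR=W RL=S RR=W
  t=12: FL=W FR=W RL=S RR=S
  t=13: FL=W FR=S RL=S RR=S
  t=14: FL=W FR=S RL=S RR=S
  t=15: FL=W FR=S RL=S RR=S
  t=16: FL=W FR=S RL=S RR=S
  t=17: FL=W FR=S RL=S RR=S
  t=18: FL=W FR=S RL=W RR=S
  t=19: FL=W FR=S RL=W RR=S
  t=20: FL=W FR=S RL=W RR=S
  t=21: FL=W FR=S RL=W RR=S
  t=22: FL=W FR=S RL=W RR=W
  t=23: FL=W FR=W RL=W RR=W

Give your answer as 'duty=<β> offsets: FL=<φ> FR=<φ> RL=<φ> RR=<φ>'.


duty β = stance ticks per leg = 10
FL: stance ticks = 10; W→S at t=0 → φ=0
FR: stance ticks = 10; W→S at t=13 → φ=11
RL: stance ticks = 10; W→S at t=8 → φ=16
RR: stance ticks = 10; W→S at t=12 → φ=12

duty=10 offsets: FL=0 FR=11 RL=16 RR=12


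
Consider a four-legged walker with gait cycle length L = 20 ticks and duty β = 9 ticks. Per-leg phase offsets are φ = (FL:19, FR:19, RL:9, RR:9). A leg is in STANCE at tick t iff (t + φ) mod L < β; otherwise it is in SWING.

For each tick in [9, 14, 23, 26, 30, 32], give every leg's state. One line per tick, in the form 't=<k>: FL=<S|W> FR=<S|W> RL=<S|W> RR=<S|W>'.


t=9: FL=S FR=S RL=W RR=W
t=14: FL=W FR=W RL=S RR=S
t=23: FL=S FR=S RL=W RR=W
t=26: FL=S FR=S RL=W RR=W
t=30: FL=W FR=W RL=W RR=W
t=32: FL=W FR=W RL=S RR=S

t=9: phase=(8,8,18,18) vs β=9 → FL=S FR=S RL=W RR=W
t=14: phase=(13,13,3,3) vs β=9 → FL=W FR=W RL=S RR=S
t=23: phase=(2,2,12,12) vs β=9 → FL=S FR=S RL=W RR=W
t=26: phase=(5,5,15,15) vs β=9 → FL=S FR=S RL=W RR=W
t=30: phase=(9,9,19,19) vs β=9 → FL=W FR=W RL=W RR=W
t=32: phase=(11,11,1,1) vs β=9 → FL=W FR=W RL=S RR=S


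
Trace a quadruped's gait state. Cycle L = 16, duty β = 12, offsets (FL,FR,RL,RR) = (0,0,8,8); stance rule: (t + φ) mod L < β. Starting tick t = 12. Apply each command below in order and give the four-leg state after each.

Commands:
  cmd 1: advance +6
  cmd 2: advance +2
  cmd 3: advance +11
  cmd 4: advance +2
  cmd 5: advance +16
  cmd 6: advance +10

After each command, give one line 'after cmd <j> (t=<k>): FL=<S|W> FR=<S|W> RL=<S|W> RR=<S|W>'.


start t=12: FL=W FR=W RL=S RR=S
cmd 1: advance +6 → t=18, phase=(2,2,10,10) → FL=S FR=S RL=S RR=S
cmd 2: advance +2 → t=20, phase=(4,4,12,12) → FL=S FR=S RL=W RR=W
cmd 3: advance +11 → t=31, phase=(15,15,7,7) → FL=W FR=W RL=S RR=S
cmd 4: advance +2 → t=33, phase=(1,1,9,9) → FL=S FR=S RL=S RR=S
cmd 5: advance +16 → t=49, phase=(1,1,9,9) → FL=S FR=S RL=S RR=S
cmd 6: advance +10 → t=59, phase=(11,11,3,3) → FL=S FR=S RL=S RR=S

after cmd 1 (t=18): FL=S FR=S RL=S RR=S
after cmd 2 (t=20): FL=S FR=S RL=W RR=W
after cmd 3 (t=31): FL=W FR=W RL=S RR=S
after cmd 4 (t=33): FL=S FR=S RL=S RR=S
after cmd 5 (t=49): FL=S FR=S RL=S RR=S
after cmd 6 (t=59): FL=S FR=S RL=S RR=S


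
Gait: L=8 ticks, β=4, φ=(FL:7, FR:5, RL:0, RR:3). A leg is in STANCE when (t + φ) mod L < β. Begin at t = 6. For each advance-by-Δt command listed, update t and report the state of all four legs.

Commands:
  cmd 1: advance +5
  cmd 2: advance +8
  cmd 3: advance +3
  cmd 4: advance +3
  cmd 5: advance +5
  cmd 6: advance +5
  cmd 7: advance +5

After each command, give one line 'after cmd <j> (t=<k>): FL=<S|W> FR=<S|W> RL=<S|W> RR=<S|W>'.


start t=6: FL=W FR=S RL=W RR=S
cmd 1: advance +5 → t=11, phase=(2,0,3,6) → FL=S FR=S RL=S RR=W
cmd 2: advance +8 → t=19, phase=(2,0,3,6) → FL=S FR=S RL=S RR=W
cmd 3: advance +3 → t=22, phase=(5,3,6,1) → FL=W FR=S RL=W RR=S
cmd 4: advance +3 → t=25, phase=(0,6,1,4) → FL=S FR=W RL=S RR=W
cmd 5: advance +5 → t=30, phase=(5,3,6,1) → FL=W FR=S RL=W RR=S
cmd 6: advance +5 → t=35, phase=(2,0,3,6) → FL=S FR=S RL=S RR=W
cmd 7: advance +5 → t=40, phase=(7,5,0,3) → FL=W FR=W RL=S RR=S

after cmd 1 (t=11): FL=S FR=S RL=S RR=W
after cmd 2 (t=19): FL=S FR=S RL=S RR=W
after cmd 3 (t=22): FL=W FR=S RL=W RR=S
after cmd 4 (t=25): FL=S FR=W RL=S RR=W
after cmd 5 (t=30): FL=W FR=S RL=W RR=S
after cmd 6 (t=35): FL=S FR=S RL=S RR=W
after cmd 7 (t=40): FL=W FR=W RL=S RR=S


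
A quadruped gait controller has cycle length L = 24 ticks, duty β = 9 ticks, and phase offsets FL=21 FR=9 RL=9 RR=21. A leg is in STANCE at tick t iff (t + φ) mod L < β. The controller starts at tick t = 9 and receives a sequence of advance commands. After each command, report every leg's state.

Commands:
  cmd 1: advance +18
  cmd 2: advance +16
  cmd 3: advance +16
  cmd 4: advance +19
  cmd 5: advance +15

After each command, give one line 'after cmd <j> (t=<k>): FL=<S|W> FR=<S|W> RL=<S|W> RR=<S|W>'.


start t=9: FL=S FR=W RL=W RR=S
cmd 1: advance +18 → t=27, phase=(0,12,12,0) → FL=S FR=W RL=W RR=S
cmd 2: advance +16 → t=43, phase=(16,4,4,16) → FL=W FR=S RL=S RR=W
cmd 3: advance +16 → t=59, phase=(8,20,20,8) → FL=S FR=W RL=W RR=S
cmd 4: advance +19 → t=78, phase=(3,15,15,3) → FL=S FR=W RL=W RR=S
cmd 5: advance +15 → t=93, phase=(18,6,6,18) → FL=W FR=S RL=S RR=W

after cmd 1 (t=27): FL=S FR=W RL=W RR=S
after cmd 2 (t=43): FL=W FR=S RL=S RR=W
after cmd 3 (t=59): FL=S FR=W RL=W RR=S
after cmd 4 (t=78): FL=S FR=W RL=W RR=S
after cmd 5 (t=93): FL=W FR=S RL=S RR=W


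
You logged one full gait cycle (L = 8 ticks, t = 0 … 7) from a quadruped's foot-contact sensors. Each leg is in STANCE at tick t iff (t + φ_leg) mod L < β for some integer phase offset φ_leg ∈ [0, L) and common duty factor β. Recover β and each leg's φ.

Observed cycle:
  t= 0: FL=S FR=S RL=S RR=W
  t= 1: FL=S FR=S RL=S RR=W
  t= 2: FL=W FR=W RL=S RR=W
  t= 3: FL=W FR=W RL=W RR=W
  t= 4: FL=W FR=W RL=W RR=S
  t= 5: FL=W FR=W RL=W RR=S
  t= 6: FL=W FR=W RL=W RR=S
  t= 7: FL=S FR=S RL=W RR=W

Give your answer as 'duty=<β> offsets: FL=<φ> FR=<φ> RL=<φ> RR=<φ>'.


duty β = stance ticks per leg = 3
FL: stance ticks = 3; W→S at t=7 → φ=1
FR: stance ticks = 3; W→S at t=7 → φ=1
RL: stance ticks = 3; W→S at t=0 → φ=0
RR: stance ticks = 3; W→S at t=4 → φ=4

duty=3 offsets: FL=1 FR=1 RL=0 RR=4


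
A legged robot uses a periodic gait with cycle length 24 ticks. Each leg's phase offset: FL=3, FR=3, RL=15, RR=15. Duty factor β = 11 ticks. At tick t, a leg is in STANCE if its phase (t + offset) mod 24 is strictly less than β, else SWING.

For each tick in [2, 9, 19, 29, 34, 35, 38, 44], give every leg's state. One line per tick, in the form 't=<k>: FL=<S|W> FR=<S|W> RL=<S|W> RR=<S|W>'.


t=2: FL=S FR=S RL=W RR=W
t=9: FL=W FR=W RL=S RR=S
t=19: FL=W FR=W RL=S RR=S
t=29: FL=S FR=S RL=W RR=W
t=34: FL=W FR=W RL=S RR=S
t=35: FL=W FR=W RL=S RR=S
t=38: FL=W FR=W RL=S RR=S
t=44: FL=W FR=W RL=W RR=W

t=2: phase=(5,5,17,17) vs β=11 → FL=S FR=S RL=W RR=W
t=9: phase=(12,12,0,0) vs β=11 → FL=W FR=W RL=S RR=S
t=19: phase=(22,22,10,10) vs β=11 → FL=W FR=W RL=S RR=S
t=29: phase=(8,8,20,20) vs β=11 → FL=S FR=S RL=W RR=W
t=34: phase=(13,13,1,1) vs β=11 → FL=W FR=W RL=S RR=S
t=35: phase=(14,14,2,2) vs β=11 → FL=W FR=W RL=S RR=S
t=38: phase=(17,17,5,5) vs β=11 → FL=W FR=W RL=S RR=S
t=44: phase=(23,23,11,11) vs β=11 → FL=W FR=W RL=W RR=W


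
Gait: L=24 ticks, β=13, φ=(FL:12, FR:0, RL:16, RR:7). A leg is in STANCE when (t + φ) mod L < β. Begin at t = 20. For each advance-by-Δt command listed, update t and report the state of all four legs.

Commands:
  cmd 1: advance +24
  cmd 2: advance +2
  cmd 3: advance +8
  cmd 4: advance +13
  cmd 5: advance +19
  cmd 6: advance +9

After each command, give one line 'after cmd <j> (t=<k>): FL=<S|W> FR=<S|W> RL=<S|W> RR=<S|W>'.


after cmd 1 (t=44): FL=S FR=W RL=S RR=S
after cmd 2 (t=46): FL=S FR=W RL=W RR=S
after cmd 3 (t=54): FL=W FR=S RL=W RR=W
after cmd 4 (t=67): FL=S FR=W RL=S RR=S
after cmd 5 (t=86): FL=S FR=W RL=S RR=W
after cmd 6 (t=95): FL=S FR=W RL=W RR=S

start t=20: FL=S FR=W RL=S RR=S
cmd 1: advance +24 → t=44, phase=(8,20,12,3) → FL=S FR=W RL=S RR=S
cmd 2: advance +2 → t=46, phase=(10,22,14,5) → FL=S FR=W RL=W RR=S
cmd 3: advance +8 → t=54, phase=(18,6,22,13) → FL=W FR=S RL=W RR=W
cmd 4: advance +13 → t=67, phase=(7,19,11,2) → FL=S FR=W RL=S RR=S
cmd 5: advance +19 → t=86, phase=(2,14,6,21) → FL=S FR=W RL=S RR=W
cmd 6: advance +9 → t=95, phase=(11,23,15,6) → FL=S FR=W RL=W RR=S


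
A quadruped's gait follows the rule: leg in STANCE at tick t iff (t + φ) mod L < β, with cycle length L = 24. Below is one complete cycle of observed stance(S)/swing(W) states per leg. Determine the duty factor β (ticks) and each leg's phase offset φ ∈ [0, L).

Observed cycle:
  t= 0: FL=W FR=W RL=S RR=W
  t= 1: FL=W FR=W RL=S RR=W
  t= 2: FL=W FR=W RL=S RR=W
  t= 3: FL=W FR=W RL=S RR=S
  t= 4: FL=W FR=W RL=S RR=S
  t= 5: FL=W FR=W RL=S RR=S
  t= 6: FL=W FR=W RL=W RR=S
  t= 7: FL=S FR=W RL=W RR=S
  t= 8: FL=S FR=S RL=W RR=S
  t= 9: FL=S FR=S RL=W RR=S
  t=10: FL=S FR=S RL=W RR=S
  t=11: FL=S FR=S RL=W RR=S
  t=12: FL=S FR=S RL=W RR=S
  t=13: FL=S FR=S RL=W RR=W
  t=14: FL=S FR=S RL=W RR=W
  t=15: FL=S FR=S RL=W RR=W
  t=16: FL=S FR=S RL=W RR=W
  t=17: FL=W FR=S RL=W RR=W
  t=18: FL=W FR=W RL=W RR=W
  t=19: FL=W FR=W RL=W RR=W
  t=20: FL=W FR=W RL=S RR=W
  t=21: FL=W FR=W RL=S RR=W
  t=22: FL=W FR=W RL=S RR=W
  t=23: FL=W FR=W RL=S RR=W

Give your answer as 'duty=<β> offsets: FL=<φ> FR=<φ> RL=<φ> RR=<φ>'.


duty=10 offsets: FL=17 FR=16 RL=4 RR=21

duty β = stance ticks per leg = 10
FL: stance ticks = 10; W→S at t=7 → φ=17
FR: stance ticks = 10; W→S at t=8 → φ=16
RL: stance ticks = 10; W→S at t=20 → φ=4
RR: stance ticks = 10; W→S at t=3 → φ=21


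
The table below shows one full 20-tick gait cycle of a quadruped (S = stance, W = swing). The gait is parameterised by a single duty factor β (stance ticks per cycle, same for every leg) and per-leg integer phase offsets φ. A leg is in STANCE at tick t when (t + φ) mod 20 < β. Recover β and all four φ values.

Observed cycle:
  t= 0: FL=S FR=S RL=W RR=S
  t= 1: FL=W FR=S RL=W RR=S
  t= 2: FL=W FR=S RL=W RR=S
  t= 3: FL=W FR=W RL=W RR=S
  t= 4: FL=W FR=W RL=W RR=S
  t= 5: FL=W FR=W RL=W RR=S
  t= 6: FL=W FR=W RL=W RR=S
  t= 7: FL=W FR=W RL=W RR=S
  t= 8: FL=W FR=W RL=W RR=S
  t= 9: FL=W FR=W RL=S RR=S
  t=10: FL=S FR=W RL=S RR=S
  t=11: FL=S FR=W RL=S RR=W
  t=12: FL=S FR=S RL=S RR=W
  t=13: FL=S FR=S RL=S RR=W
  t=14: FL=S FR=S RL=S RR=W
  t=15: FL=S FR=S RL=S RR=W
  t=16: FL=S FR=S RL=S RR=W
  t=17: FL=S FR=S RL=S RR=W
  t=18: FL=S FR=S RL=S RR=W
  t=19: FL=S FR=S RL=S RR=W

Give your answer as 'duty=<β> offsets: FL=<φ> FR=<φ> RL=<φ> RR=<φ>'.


duty=11 offsets: FL=10 FR=8 RL=11 RR=0

duty β = stance ticks per leg = 11
FL: stance ticks = 11; W→S at t=10 → φ=10
FR: stance ticks = 11; W→S at t=12 → φ=8
RL: stance ticks = 11; W→S at t=9 → φ=11
RR: stance ticks = 11; W→S at t=0 → φ=0


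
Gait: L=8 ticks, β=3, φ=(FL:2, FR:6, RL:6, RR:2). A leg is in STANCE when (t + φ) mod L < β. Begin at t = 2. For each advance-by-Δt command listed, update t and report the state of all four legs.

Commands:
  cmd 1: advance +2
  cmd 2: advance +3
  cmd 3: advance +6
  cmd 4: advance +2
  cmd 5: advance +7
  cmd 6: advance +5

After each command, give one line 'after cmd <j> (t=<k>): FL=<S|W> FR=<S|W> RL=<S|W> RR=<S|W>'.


start t=2: FL=W FR=S RL=S RR=W
cmd 1: advance +2 → t=4, phase=(6,2,2,6) → FL=W FR=S RL=S RR=W
cmd 2: advance +3 → t=7, phase=(1,5,5,1) → FL=S FR=W RL=W RR=S
cmd 3: advance +6 → t=13, phase=(7,3,3,7) → FL=W FR=W RL=W RR=W
cmd 4: advance +2 → t=15, phase=(1,5,5,1) → FL=S FR=W RL=W RR=S
cmd 5: advance +7 → t=22, phase=(0,4,4,0) → FL=S FR=W RL=W RR=S
cmd 6: advance +5 → t=27, phase=(5,1,1,5) → FL=W FR=S RL=S RR=W

after cmd 1 (t=4): FL=W FR=S RL=S RR=W
after cmd 2 (t=7): FL=S FR=W RL=W RR=S
after cmd 3 (t=13): FL=W FR=W RL=W RR=W
after cmd 4 (t=15): FL=S FR=W RL=W RR=S
after cmd 5 (t=22): FL=S FR=W RL=W RR=S
after cmd 6 (t=27): FL=W FR=S RL=S RR=W
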